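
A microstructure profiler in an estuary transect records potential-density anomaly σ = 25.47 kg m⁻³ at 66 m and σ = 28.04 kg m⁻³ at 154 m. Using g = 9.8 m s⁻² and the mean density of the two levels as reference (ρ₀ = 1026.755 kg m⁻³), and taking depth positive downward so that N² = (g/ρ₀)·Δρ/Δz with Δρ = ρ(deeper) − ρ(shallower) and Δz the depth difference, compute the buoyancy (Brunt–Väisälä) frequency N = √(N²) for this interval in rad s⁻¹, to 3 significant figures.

Δρ = 1028.04 − 1025.47 = 2.57 kg m⁻³ over Δz = 154 − 66 = 88 m.
N² = (9.8/1026.755) × (2.57/88) = 2.7875 × 10⁻⁴ s⁻².
N = √(2.7875 × 10⁻⁴) = 0.016696 rad s⁻¹ ≈ 0.0167 rad s⁻¹.
Since Δρ > 0 the layer is stably stratified.

0.0167 rad s⁻¹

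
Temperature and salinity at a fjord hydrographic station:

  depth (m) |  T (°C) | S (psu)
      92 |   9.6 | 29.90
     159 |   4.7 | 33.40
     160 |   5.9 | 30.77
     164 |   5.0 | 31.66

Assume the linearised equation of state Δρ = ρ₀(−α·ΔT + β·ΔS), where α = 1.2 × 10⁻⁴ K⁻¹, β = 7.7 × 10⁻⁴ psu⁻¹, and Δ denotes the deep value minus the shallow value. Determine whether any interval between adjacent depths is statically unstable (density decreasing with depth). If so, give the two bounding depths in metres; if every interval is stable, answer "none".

159–160 m

Evaluate Δρ/ρ₀ = −αΔT + βΔS across each adjacent pair:
  92–159 m: −αΔT+βΔS = −(1.2 × 10⁻⁴)(-4.9)+(7.7 × 10⁻⁴)(+3.50) = 3.3 × 10⁻³ → stable
  159–160 m: −αΔT+βΔS = −(1.2 × 10⁻⁴)(+1.2)+(7.7 × 10⁻⁴)(-2.63) = -2.2 × 10⁻³ → UNSTABLE
  160–164 m: −αΔT+βΔS = −(1.2 × 10⁻⁴)(-0.9)+(7.7 × 10⁻⁴)(+0.89) = 7.9 × 10⁻⁴ → stable
The 159–160 m interval has Δρ < 0: lighter water underlies denser water.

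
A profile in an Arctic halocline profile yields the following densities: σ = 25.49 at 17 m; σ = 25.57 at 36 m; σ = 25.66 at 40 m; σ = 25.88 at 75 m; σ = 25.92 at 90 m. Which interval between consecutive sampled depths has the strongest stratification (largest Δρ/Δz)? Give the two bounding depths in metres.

Compute the density gradient over each adjacent pair:
  17–36 m: Δρ/Δz = 0.08/19 = 4.2 × 10⁻³ kg m⁻⁴
  36–40 m: Δρ/Δz = 0.09/4 = 0.022 kg m⁻⁴
  40–75 m: Δρ/Δz = 0.22/35 = 6.3 × 10⁻³ kg m⁻⁴
  75–90 m: Δρ/Δz = 0.04/15 = 2.7 × 10⁻³ kg m⁻⁴
The largest gradient is in the 36–40 m interval — the pycnocline.

36–40 m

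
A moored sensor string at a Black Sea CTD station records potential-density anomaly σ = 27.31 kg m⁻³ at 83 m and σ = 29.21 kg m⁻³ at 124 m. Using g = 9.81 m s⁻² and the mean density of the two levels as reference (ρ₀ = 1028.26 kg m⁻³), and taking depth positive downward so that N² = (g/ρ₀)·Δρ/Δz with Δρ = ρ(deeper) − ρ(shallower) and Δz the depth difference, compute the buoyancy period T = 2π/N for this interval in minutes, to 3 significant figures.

4.98 min

Δρ = 1029.21 − 1027.31 = 1.90 kg m⁻³ over Δz = 124 − 83 = 41 m.
N² = (9.81/1028.26) × (1.90/41) = 4.4212 × 10⁻⁴ s⁻².
N = √(4.4212 × 10⁻⁴) = 0.021027 rad s⁻¹, so T = 2π/N = 298.82 s = 4.9803 min ≈ 4.98 min.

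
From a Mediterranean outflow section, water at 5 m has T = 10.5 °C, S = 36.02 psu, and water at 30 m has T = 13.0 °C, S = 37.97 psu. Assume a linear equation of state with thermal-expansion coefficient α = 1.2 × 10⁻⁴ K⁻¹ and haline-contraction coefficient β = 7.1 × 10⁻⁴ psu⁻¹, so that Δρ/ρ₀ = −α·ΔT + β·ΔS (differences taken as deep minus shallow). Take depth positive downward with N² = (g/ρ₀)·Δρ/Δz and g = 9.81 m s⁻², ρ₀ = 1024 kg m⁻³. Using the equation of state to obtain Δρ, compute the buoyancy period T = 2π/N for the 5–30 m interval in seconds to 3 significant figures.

305 s

ΔT = +2.5 K, ΔS = +1.95 psu (deep − shallow).
Δρ/ρ₀ = −αΔT + βΔS = -3.00 × 10⁻⁴ + 1.3845 × 10⁻³ = 1.0845 × 10⁻³, so Δρ ≈ 1.111 kg m⁻³.
N² = (g/ρ₀)·Δρ/Δz = g·(Δρ/ρ₀)/Δz = 9.81 × 1.0845 × 10⁻³ / 25 = 4.2556 × 10⁻⁴ s⁻².
N = √(4.2556 × 10⁻⁴) = 0.020629 rad s⁻¹ → T = 2π/N = 304.58 s ≈ 305 s.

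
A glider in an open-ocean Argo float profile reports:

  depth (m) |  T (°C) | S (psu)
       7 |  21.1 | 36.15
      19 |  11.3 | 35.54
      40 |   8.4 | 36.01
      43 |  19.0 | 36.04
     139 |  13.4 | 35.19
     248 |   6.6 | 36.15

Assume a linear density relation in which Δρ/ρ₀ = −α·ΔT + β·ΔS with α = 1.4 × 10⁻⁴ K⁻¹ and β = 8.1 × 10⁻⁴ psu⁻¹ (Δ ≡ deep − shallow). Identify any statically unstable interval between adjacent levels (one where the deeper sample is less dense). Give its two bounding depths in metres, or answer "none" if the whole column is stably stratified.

40–43 m

Evaluate Δρ/ρ₀ = −αΔT + βΔS across each adjacent pair:
  7–19 m: −αΔT+βΔS = −(1.4 × 10⁻⁴)(-9.8)+(8.1 × 10⁻⁴)(-0.61) = 8.8 × 10⁻⁴ → stable
  19–40 m: −αΔT+βΔS = −(1.4 × 10⁻⁴)(-2.9)+(8.1 × 10⁻⁴)(+0.47) = 7.9 × 10⁻⁴ → stable
  40–43 m: −αΔT+βΔS = −(1.4 × 10⁻⁴)(+10.6)+(8.1 × 10⁻⁴)(+0.03) = -1.5 × 10⁻³ → UNSTABLE
  43–139 m: −αΔT+βΔS = −(1.4 × 10⁻⁴)(-5.6)+(8.1 × 10⁻⁴)(-0.85) = 9.5 × 10⁻⁵ → stable
  139–248 m: −αΔT+βΔS = −(1.4 × 10⁻⁴)(-6.8)+(8.1 × 10⁻⁴)(+0.96) = 1.7 × 10⁻³ → stable
The 40–43 m interval has Δρ < 0: lighter water underlies denser water.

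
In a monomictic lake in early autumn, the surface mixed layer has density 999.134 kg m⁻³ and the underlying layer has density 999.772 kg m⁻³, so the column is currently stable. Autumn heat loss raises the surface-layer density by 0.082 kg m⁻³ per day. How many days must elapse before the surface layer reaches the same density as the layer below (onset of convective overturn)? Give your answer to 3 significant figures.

Density deficit of the surface layer: 999.772 − 999.134 = 0.638 kg m⁻³.
Required change = 0.638 / 0.082 = 7.78 days.

7.78 days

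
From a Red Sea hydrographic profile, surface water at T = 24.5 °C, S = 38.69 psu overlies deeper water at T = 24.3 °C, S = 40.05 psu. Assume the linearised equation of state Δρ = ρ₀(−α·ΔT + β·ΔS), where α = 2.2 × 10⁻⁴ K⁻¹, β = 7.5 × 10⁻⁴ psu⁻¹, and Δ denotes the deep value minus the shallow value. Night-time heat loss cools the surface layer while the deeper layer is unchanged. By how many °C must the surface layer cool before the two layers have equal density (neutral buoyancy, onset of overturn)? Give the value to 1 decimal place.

Neutral buoyancy requires Δρ = 0, i.e. −α(T_deep − T_surf′) + β(S_deep − S_surf) = 0.
T_surf′ = T_deep − (β/α)·ΔS = 24.3 − (7.5 × 10⁻⁴/2.2 × 10⁻⁴)·(+1.36) = 19.664 °C.
Cooling required: 24.5 − (19.664) = 4.836 °C.

4.8 °C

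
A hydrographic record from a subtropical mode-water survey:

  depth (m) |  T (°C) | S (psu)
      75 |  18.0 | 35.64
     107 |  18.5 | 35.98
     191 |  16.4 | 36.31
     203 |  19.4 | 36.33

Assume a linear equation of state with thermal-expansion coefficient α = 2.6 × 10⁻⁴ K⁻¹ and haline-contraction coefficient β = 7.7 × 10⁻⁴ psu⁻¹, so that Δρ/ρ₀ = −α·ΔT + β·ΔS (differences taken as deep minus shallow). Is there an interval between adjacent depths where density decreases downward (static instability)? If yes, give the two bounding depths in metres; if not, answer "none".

191–203 m

Evaluate Δρ/ρ₀ = −αΔT + βΔS across each adjacent pair:
  75–107 m: −αΔT+βΔS = −(2.6 × 10⁻⁴)(+0.5)+(7.7 × 10⁻⁴)(+0.34) = 1.3 × 10⁻⁴ → stable
  107–191 m: −αΔT+βΔS = −(2.6 × 10⁻⁴)(-2.1)+(7.7 × 10⁻⁴)(+0.33) = 8.0 × 10⁻⁴ → stable
  191–203 m: −αΔT+βΔS = −(2.6 × 10⁻⁴)(+3.0)+(7.7 × 10⁻⁴)(+0.02) = -7.6 × 10⁻⁴ → UNSTABLE
The 191–203 m interval has Δρ < 0: lighter water underlies denser water.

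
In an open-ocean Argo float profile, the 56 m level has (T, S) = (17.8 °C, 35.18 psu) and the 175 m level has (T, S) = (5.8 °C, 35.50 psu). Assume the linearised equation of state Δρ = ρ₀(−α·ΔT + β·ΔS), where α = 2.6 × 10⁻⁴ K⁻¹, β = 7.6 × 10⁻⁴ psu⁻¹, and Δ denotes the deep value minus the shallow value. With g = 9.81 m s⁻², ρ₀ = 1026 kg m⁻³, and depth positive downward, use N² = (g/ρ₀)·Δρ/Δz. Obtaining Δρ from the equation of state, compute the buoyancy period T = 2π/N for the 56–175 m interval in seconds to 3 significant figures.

ΔT = -12.0 K, ΔS = +0.32 psu (deep − shallow).
Δρ/ρ₀ = −αΔT + βΔS = 3.12 × 10⁻³ + 2.432 × 10⁻⁴ = 3.3632 × 10⁻³, so Δρ ≈ 3.451 kg m⁻³.
N² = (g/ρ₀)·Δρ/Δz = g·(Δρ/ρ₀)/Δz = 9.81 × 3.3632 × 10⁻³ / 119 = 2.7725 × 10⁻⁴ s⁻².
N = √(2.7725 × 10⁻⁴) = 0.016651 rad s⁻¹ → T = 2π/N = 377.35 s ≈ 377 s.

377 s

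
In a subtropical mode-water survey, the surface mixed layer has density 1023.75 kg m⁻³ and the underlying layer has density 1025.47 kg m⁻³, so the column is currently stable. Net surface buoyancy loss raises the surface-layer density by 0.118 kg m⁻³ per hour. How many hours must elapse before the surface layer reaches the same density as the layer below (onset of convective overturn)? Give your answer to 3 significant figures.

14.6 hours

Density deficit of the surface layer: 1025.47 − 1023.75 = 1.72 kg m⁻³.
Required change = 1.72 / 0.118 = 14.6 hours.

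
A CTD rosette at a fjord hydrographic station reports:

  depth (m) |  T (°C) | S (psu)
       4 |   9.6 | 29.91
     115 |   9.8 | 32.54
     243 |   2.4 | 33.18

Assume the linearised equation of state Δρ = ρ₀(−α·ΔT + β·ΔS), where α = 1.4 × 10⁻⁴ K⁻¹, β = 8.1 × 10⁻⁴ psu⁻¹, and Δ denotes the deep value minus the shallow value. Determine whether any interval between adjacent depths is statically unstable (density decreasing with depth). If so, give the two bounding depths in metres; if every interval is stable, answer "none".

none

Evaluate Δρ/ρ₀ = −αΔT + βΔS across each adjacent pair:
  4–115 m: −αΔT+βΔS = −(1.4 × 10⁻⁴)(+0.2)+(8.1 × 10⁻⁴)(+2.63) = 2.1 × 10⁻³ → stable
  115–243 m: −αΔT+βΔS = −(1.4 × 10⁻⁴)(-7.4)+(8.1 × 10⁻⁴)(+0.64) = 1.6 × 10⁻³ → stable
Every interval has Δρ > 0: the column is stably stratified throughout.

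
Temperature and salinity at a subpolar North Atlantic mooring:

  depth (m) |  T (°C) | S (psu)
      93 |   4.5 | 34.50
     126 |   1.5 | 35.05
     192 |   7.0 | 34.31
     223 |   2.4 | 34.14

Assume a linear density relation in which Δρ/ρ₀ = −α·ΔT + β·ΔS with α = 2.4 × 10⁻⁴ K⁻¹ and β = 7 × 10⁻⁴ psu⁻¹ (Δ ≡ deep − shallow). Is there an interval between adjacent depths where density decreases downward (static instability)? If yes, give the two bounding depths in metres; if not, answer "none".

Evaluate Δρ/ρ₀ = −αΔT + βΔS across each adjacent pair:
  93–126 m: −αΔT+βΔS = −(2.4 × 10⁻⁴)(-3.0)+(7 × 10⁻⁴)(+0.55) = 1.1 × 10⁻³ → stable
  126–192 m: −αΔT+βΔS = −(2.4 × 10⁻⁴)(+5.5)+(7 × 10⁻⁴)(-0.74) = -1.8 × 10⁻³ → UNSTABLE
  192–223 m: −αΔT+βΔS = −(2.4 × 10⁻⁴)(-4.6)+(7 × 10⁻⁴)(-0.17) = 9.8 × 10⁻⁴ → stable
The 126–192 m interval has Δρ < 0: lighter water underlies denser water.

126–192 m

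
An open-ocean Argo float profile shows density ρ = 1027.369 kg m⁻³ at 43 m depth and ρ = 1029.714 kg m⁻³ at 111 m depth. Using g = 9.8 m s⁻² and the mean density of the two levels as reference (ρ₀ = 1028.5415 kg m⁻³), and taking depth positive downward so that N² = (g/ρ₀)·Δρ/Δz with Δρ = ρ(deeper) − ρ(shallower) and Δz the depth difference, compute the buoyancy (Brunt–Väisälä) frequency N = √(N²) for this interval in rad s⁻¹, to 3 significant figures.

0.0181 rad s⁻¹

Δρ = 1029.714 − 1027.369 = 2.345 kg m⁻³ over Δz = 111 − 43 = 68 m.
N² = (9.8/1028.5415) × (2.345/68) = 3.2858 × 10⁻⁴ s⁻².
N = √(3.2858 × 10⁻⁴) = 0.018127 rad s⁻¹ ≈ 0.0181 rad s⁻¹.
A positive N² confirms static stability across the interval.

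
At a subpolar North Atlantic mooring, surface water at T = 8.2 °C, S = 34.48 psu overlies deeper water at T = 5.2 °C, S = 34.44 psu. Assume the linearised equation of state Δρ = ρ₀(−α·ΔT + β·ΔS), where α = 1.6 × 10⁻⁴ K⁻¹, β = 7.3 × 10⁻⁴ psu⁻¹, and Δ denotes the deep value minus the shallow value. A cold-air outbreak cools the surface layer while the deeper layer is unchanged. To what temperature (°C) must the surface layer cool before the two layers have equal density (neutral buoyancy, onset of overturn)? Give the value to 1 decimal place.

5.4 °C

Neutral buoyancy requires Δρ = 0, i.e. −α(T_deep − T_surf′) + β(S_deep − S_surf) = 0.
T_surf′ = T_deep − (β/α)·ΔS = 5.2 − (7.3 × 10⁻⁴/1.6 × 10⁻⁴)·(-0.04) = 5.383 °C.
Cooling required: 8.2 − (5.383) = 2.817 °C.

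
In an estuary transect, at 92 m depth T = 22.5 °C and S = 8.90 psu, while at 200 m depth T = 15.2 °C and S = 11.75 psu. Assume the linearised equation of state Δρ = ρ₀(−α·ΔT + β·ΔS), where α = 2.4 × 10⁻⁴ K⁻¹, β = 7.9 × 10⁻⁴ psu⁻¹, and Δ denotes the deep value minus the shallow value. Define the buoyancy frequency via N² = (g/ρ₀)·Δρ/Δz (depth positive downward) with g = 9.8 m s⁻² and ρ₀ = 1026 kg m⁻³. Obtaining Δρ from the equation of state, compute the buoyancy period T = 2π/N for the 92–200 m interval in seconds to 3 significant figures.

ΔT = -7.3 K, ΔS = +2.85 psu (deep − shallow).
Δρ/ρ₀ = −αΔT + βΔS = 1.752 × 10⁻³ + 2.2515 × 10⁻³ = 4.0035 × 10⁻³, so Δρ ≈ 4.108 kg m⁻³.
N² = (g/ρ₀)·Δρ/Δz = g·(Δρ/ρ₀)/Δz = 9.8 × 4.0035 × 10⁻³ / 108 = 3.6328 × 10⁻⁴ s⁻².
N = √(3.6328 × 10⁻⁴) = 0.019060 rad s⁻¹ → T = 2π/N = 329.65 s ≈ 330 s.

330 s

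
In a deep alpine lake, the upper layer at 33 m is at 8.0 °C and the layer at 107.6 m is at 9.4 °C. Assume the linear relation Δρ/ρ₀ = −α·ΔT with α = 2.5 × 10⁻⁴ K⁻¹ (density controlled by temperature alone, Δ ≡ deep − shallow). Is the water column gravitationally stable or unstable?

ΔT = 9.4 − 8.0 = +1.4 K, so Δρ/ρ₀ = −αΔT = -3.50 × 10⁻⁴.
Δρ/ρ₀ < 0, so Δρ < 0: deeper water is lighter → statically unstable; the column would overturn.

unstable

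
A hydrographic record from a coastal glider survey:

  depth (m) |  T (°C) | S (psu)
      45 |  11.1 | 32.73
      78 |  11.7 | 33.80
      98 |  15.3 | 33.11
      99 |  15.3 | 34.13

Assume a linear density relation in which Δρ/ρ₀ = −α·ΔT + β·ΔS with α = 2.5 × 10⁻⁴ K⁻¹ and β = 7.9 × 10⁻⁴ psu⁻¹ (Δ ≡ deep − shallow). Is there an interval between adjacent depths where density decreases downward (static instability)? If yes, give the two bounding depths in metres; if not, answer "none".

Evaluate Δρ/ρ₀ = −αΔT + βΔS across each adjacent pair:
  45–78 m: −αΔT+βΔS = −(2.5 × 10⁻⁴)(+0.6)+(7.9 × 10⁻⁴)(+1.07) = 7.0 × 10⁻⁴ → stable
  78–98 m: −αΔT+βΔS = −(2.5 × 10⁻⁴)(+3.6)+(7.9 × 10⁻⁴)(-0.69) = -1.4 × 10⁻³ → UNSTABLE
  98–99 m: −αΔT+βΔS = −(2.5 × 10⁻⁴)(+0.0)+(7.9 × 10⁻⁴)(+1.02) = 8.1 × 10⁻⁴ → stable
The 78–98 m interval has Δρ < 0: lighter water underlies denser water.

78–98 m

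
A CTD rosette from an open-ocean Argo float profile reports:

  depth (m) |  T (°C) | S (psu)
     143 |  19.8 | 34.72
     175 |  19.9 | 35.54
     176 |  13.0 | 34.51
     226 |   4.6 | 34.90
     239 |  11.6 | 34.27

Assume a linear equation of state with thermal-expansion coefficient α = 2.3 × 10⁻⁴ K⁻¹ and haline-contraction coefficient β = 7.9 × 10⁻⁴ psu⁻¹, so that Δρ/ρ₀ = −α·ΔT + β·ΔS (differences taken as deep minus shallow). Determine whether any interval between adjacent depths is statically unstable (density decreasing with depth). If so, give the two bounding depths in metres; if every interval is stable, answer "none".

226–239 m

Evaluate Δρ/ρ₀ = −αΔT + βΔS across each adjacent pair:
  143–175 m: −αΔT+βΔS = −(2.3 × 10⁻⁴)(+0.1)+(7.9 × 10⁻⁴)(+0.82) = 6.2 × 10⁻⁴ → stable
  175–176 m: −αΔT+βΔS = −(2.3 × 10⁻⁴)(-6.9)+(7.9 × 10⁻⁴)(-1.03) = 7.7 × 10⁻⁴ → stable
  176–226 m: −αΔT+βΔS = −(2.3 × 10⁻⁴)(-8.4)+(7.9 × 10⁻⁴)(+0.39) = 2.2 × 10⁻³ → stable
  226–239 m: −αΔT+βΔS = −(2.3 × 10⁻⁴)(+7.0)+(7.9 × 10⁻⁴)(-0.63) = -2.1 × 10⁻³ → UNSTABLE
The 226–239 m interval has Δρ < 0: lighter water underlies denser water.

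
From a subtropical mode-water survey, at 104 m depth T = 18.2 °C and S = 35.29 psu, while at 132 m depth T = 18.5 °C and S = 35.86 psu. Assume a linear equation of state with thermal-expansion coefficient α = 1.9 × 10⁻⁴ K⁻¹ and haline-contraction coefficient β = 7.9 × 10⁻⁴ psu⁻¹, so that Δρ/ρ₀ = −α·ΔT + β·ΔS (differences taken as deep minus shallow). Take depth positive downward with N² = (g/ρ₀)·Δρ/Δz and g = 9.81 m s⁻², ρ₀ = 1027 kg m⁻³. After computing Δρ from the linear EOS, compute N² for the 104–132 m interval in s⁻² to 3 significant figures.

ΔT = +0.3 K, ΔS = +0.57 psu (deep − shallow).
Δρ/ρ₀ = −αΔT + βΔS = -5.70 × 10⁻⁵ + 4.503 × 10⁻⁴ = 3.933 × 10⁻⁴, so Δρ ≈ 0.4039 kg m⁻³.
N² = (g/ρ₀)·Δρ/Δz = g·(Δρ/ρ₀)/Δz = 9.81 × 3.933 × 10⁻⁴ / 28 = 1.3780 × 10⁻⁴ s⁻² ≈ 1.38 × 10⁻⁴ s⁻².

1.38 × 10⁻⁴ s⁻²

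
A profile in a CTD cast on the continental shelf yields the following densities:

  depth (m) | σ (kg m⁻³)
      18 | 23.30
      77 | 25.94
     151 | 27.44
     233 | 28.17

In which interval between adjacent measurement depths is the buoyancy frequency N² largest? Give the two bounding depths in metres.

18–77 m

Compute the density gradient over each adjacent pair:
  18–77 m: Δρ/Δz = 2.64/59 = 0.045 kg m⁻⁴
  77–151 m: Δρ/Δz = 1.50/74 = 0.020 kg m⁻⁴
  151–233 m: Δρ/Δz = 0.73/82 = 8.9 × 10⁻³ kg m⁻⁴
The largest gradient is in the 18–77 m interval — the pycnocline.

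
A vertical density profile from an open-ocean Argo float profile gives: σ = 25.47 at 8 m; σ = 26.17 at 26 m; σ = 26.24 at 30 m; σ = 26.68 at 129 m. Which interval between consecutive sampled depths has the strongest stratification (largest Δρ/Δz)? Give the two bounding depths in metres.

Compute the density gradient over each adjacent pair:
  8–26 m: Δρ/Δz = 0.70/18 = 0.039 kg m⁻⁴
  26–30 m: Δρ/Δz = 0.07/4 = 0.018 kg m⁻⁴
  30–129 m: Δρ/Δz = 0.44/99 = 4.4 × 10⁻³ kg m⁻⁴
The largest gradient is in the 8–26 m interval — the pycnocline.

8–26 m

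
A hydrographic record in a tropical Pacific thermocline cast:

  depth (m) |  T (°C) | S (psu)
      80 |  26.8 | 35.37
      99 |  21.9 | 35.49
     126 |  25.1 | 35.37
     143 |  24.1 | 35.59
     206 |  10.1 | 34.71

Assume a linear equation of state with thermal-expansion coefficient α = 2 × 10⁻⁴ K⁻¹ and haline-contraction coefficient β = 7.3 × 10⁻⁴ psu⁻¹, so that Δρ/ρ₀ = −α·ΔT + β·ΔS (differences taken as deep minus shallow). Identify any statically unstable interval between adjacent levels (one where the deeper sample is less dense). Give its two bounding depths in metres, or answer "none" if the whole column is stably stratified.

99–126 m

Evaluate Δρ/ρ₀ = −αΔT + βΔS across each adjacent pair:
  80–99 m: −αΔT+βΔS = −(2 × 10⁻⁴)(-4.9)+(7.3 × 10⁻⁴)(+0.12) = 1.1 × 10⁻³ → stable
  99–126 m: −αΔT+βΔS = −(2 × 10⁻⁴)(+3.2)+(7.3 × 10⁻⁴)(-0.12) = -7.3 × 10⁻⁴ → UNSTABLE
  126–143 m: −αΔT+βΔS = −(2 × 10⁻⁴)(-1.0)+(7.3 × 10⁻⁴)(+0.22) = 3.6 × 10⁻⁴ → stable
  143–206 m: −αΔT+βΔS = −(2 × 10⁻⁴)(-14.0)+(7.3 × 10⁻⁴)(-0.88) = 2.2 × 10⁻³ → stable
The 99–126 m interval has Δρ < 0: lighter water underlies denser water.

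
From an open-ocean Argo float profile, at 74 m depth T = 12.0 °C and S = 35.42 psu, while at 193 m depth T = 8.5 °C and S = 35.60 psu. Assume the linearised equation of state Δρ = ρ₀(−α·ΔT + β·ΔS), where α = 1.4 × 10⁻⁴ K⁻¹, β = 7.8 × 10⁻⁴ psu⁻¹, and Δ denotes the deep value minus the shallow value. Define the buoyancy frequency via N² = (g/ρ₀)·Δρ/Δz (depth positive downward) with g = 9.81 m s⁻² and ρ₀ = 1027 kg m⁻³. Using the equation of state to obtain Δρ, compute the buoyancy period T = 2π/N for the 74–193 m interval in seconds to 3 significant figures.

ΔT = -3.5 K, ΔS = +0.18 psu (deep − shallow).
Δρ/ρ₀ = −αΔT + βΔS = 4.90 × 10⁻⁴ + 1.404 × 10⁻⁴ = 6.304 × 10⁻⁴, so Δρ ≈ 0.6474 kg m⁻³.
N² = (g/ρ₀)·Δρ/Δz = g·(Δρ/ρ₀)/Δz = 9.81 × 6.304 × 10⁻⁴ / 119 = 5.1968 × 10⁻⁵ s⁻².
N = √(5.1968 × 10⁻⁵) = 7.2089 × 10⁻³ rad s⁻¹ → T = 2π/N = 871.59 s ≈ 872 s.

872 s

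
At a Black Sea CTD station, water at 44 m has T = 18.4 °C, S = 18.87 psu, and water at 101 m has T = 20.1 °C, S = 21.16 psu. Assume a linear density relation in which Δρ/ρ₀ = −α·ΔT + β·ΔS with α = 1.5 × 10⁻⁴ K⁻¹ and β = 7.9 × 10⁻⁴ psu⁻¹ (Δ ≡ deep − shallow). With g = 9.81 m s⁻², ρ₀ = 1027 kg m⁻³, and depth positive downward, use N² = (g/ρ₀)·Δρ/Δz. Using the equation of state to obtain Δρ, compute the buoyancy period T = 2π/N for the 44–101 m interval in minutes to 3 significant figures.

6.40 min

ΔT = +1.7 K, ΔS = +2.29 psu (deep − shallow).
Δρ/ρ₀ = −αΔT + βΔS = -2.55 × 10⁻⁴ + 1.8091 × 10⁻³ = 1.5541 × 10⁻³, so Δρ ≈ 1.596 kg m⁻³.
N² = (g/ρ₀)·Δρ/Δz = g·(Δρ/ρ₀)/Δz = 9.81 × 1.5541 × 10⁻³ / 57 = 2.6747 × 10⁻⁴ s⁻².
N = √(2.6747 × 10⁻⁴) = 0.016355 rad s⁻¹ → T = 2π/N = 384.18 s = 6.4030 min ≈ 6.40 min.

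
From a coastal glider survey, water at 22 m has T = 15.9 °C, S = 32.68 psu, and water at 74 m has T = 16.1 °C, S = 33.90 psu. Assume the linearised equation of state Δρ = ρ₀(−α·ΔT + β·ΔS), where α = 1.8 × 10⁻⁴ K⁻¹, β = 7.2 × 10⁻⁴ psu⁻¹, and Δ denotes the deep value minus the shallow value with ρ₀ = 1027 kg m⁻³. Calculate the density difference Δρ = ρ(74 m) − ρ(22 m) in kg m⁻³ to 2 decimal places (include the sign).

+0.87 kg m⁻³

ΔT = +0.2 K, ΔS = +1.22 psu (deep − shallow).
Δρ/ρ₀ = −(1.8 × 10⁻⁴)(+0.2) + (7.2 × 10⁻⁴)(+1.22) = 8.424 × 10⁻⁴.
Δρ = 1027 × (8.424 × 10⁻⁴) = +0.87 kg m⁻³.
Positive Δρ: denser below, stable.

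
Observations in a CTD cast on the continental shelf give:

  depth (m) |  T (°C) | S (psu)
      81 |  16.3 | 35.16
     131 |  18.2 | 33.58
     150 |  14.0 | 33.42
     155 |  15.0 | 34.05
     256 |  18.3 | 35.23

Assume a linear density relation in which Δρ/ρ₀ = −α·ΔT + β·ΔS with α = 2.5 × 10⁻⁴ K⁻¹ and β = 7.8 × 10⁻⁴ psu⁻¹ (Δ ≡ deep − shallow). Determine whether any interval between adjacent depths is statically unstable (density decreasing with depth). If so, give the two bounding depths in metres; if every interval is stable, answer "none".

81–131 m

Evaluate Δρ/ρ₀ = −αΔT + βΔS across each adjacent pair:
  81–131 m: −αΔT+βΔS = −(2.5 × 10⁻⁴)(+1.9)+(7.8 × 10⁻⁴)(-1.58) = -1.7 × 10⁻³ → UNSTABLE
  131–150 m: −αΔT+βΔS = −(2.5 × 10⁻⁴)(-4.2)+(7.8 × 10⁻⁴)(-0.16) = 9.3 × 10⁻⁴ → stable
  150–155 m: −αΔT+βΔS = −(2.5 × 10⁻⁴)(+1.0)+(7.8 × 10⁻⁴)(+0.63) = 2.4 × 10⁻⁴ → stable
  155–256 m: −αΔT+βΔS = −(2.5 × 10⁻⁴)(+3.3)+(7.8 × 10⁻⁴)(+1.18) = 9.5 × 10⁻⁵ → stable
The 81–131 m interval has Δρ < 0: lighter water underlies denser water.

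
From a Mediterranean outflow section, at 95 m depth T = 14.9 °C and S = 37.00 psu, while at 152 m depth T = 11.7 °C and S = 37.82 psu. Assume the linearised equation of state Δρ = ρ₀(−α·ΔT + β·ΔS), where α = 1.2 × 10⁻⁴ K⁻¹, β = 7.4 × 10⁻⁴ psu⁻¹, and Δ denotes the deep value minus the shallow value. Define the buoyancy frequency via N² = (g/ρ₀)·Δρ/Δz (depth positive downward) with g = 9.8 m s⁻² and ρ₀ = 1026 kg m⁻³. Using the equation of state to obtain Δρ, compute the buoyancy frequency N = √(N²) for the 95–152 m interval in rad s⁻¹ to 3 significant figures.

ΔT = -3.2 K, ΔS = +0.82 psu (deep − shallow).
Δρ/ρ₀ = −αΔT + βΔS = 3.84 × 10⁻⁴ + 6.068 × 10⁻⁴ = 9.908 × 10⁻⁴, so Δρ ≈ 1.017 kg m⁻³.
N² = (g/ρ₀)·Δρ/Δz = g·(Δρ/ρ₀)/Δz = 9.8 × 9.908 × 10⁻⁴ / 57 = 1.7035 × 10⁻⁴ s⁻².
N = √(1.7035 × 10⁻⁴) = 0.013052 rad s⁻¹ ≈ 0.0131 rad s⁻¹.

0.0131 rad s⁻¹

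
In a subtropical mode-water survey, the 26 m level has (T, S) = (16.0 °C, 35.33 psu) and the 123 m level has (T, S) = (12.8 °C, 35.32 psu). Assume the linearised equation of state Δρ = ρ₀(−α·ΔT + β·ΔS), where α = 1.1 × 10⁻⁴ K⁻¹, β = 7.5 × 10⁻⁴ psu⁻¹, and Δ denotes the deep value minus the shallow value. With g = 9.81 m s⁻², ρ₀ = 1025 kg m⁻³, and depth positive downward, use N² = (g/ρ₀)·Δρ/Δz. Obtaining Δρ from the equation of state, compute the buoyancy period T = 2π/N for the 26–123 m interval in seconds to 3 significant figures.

ΔT = -3.2 K, ΔS = -0.01 psu (deep − shallow).
Δρ/ρ₀ = −αΔT + βΔS = 3.52 × 10⁻⁴ − 7.50 × 10⁻⁶ = 3.445 × 10⁻⁴, so Δρ ≈ 0.3531 kg m⁻³.
N² = (g/ρ₀)·Δρ/Δz = g·(Δρ/ρ₀)/Δz = 9.81 × 3.445 × 10⁻⁴ / 97 = 3.4841 × 10⁻⁵ s⁻².
N = √(3.4841 × 10⁻⁵) = 5.9026 × 10⁻³ rad s⁻¹ → T = 2π/N = 1.0645 × 10³ s ≈ 1.06 × 10³ s.

1.06 × 10³ s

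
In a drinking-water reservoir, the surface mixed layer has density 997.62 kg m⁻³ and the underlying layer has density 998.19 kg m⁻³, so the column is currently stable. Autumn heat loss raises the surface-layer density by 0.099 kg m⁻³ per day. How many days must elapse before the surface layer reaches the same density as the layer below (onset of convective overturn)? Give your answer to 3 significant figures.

Density deficit of the surface layer: 998.19 − 997.62 = 0.57 kg m⁻³.
Required change = 0.57 / 0.099 = 5.76 days.

5.76 days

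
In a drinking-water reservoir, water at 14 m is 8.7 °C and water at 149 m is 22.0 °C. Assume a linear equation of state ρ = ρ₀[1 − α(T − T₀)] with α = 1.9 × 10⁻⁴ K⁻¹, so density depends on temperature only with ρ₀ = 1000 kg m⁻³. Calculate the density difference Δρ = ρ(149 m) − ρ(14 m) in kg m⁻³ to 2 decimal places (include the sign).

ΔT = +13.3 K, Δρ/ρ₀ = −αΔT = -2.527 × 10⁻³.
Δρ = 1000 × (-2.527 × 10⁻³) = -2.53 kg m⁻³.
Negative Δρ: lighter below, statically unstable.

-2.53 kg m⁻³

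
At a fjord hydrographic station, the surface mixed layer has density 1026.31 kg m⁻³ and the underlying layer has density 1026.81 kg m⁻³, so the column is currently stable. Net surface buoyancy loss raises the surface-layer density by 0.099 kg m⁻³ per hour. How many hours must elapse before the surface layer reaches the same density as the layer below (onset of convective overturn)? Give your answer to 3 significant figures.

5.05 hours

Density deficit of the surface layer: 1026.81 − 1026.31 = 0.5 kg m⁻³.
Required change = 0.5 / 0.099 = 5.05 hours.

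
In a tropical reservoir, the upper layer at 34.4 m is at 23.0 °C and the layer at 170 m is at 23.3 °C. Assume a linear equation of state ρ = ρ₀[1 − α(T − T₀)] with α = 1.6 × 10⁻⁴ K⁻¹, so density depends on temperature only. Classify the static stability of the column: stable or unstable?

ΔT = 23.3 − 23.0 = +0.3 K, so Δρ/ρ₀ = −αΔT = -4.80 × 10⁻⁵.
Δρ/ρ₀ < 0, so Δρ < 0: deeper water is lighter → statically unstable; the column would overturn.

unstable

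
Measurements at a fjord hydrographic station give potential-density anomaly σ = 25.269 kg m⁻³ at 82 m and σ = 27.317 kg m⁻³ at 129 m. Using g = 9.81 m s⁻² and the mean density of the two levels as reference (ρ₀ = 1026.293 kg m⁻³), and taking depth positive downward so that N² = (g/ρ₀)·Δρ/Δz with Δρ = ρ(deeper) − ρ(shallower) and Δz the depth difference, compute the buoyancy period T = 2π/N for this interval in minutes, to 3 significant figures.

5.13 min

Δρ = 1027.317 − 1025.269 = 2.048 kg m⁻³ over Δz = 129 − 82 = 47 m.
N² = (9.81/1026.293) × (2.048/47) = 4.1651 × 10⁻⁴ s⁻².
N = √(4.1651 × 10⁻⁴) = 0.020409 rad s⁻¹, so T = 2π/N = 307.86 s = 5.1310 min ≈ 5.13 min.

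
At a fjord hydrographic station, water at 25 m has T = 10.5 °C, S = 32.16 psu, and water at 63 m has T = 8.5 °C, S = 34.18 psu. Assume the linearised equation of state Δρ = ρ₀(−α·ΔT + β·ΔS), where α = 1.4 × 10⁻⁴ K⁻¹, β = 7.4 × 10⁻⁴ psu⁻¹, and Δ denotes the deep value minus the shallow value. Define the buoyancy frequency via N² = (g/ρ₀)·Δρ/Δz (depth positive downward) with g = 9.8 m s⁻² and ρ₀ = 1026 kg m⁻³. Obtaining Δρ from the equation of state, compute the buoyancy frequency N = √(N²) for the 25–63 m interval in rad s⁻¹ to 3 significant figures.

ΔT = -2.0 K, ΔS = +2.02 psu (deep − shallow).
Δρ/ρ₀ = −αΔT + βΔS = 2.80 × 10⁻⁴ + 1.4948 × 10⁻³ = 1.7748 × 10⁻³, so Δρ ≈ 1.821 kg m⁻³.
N² = (g/ρ₀)·Δρ/Δz = g·(Δρ/ρ₀)/Δz = 9.8 × 1.7748 × 10⁻³ / 38 = 4.5771 × 10⁻⁴ s⁻².
N = √(4.5771 × 10⁻⁴) = 0.021394 rad s⁻¹ ≈ 0.0214 rad s⁻¹.

0.0214 rad s⁻¹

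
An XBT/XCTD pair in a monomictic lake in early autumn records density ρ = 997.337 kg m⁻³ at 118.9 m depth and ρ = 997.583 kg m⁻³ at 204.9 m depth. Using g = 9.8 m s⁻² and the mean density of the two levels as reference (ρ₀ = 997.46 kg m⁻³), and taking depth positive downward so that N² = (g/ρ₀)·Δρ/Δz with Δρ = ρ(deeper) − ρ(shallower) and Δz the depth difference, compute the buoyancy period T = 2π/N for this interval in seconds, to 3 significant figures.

Δρ = 997.583 − 997.337 = 0.246 kg m⁻³ over Δz = 204.9 − 118.9 = 86 m.
N² = (9.8/997.46) × (0.246/86) = 2.8104 × 10⁻⁵ s⁻².
N = √(2.8104 × 10⁻⁵) = 5.3013 × 10⁻³ rad s⁻¹, so T = 2π/N = 1.1852 × 10³ s ≈ 1.19 × 10³ s.

1.19 × 10³ s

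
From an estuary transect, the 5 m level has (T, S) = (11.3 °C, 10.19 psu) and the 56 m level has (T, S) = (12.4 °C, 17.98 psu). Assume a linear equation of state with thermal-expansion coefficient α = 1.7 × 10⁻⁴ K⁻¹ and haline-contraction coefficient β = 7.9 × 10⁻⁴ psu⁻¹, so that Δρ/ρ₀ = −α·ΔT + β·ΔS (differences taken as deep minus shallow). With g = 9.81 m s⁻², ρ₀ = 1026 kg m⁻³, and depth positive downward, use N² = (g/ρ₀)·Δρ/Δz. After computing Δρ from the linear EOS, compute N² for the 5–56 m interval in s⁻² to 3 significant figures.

1.15 × 10⁻³ s⁻²

ΔT = +1.1 K, ΔS = +7.79 psu (deep − shallow).
Δρ/ρ₀ = −αΔT + βΔS = -1.87 × 10⁻⁴ + 6.1541 × 10⁻³ = 5.9671 × 10⁻³, so Δρ ≈ 6.122 kg m⁻³.
N² = (g/ρ₀)·Δρ/Δz = g·(Δρ/ρ₀)/Δz = 9.81 × 5.9671 × 10⁻³ / 51 = 1.1478 × 10⁻³ s⁻² ≈ 1.15 × 10⁻³ s⁻².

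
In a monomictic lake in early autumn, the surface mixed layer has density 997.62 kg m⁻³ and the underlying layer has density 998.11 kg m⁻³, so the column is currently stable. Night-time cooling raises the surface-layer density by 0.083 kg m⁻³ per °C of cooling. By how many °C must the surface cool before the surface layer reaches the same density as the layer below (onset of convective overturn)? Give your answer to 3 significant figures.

5.90 °C

Density deficit of the surface layer: 998.11 − 997.62 = 0.49 kg m⁻³.
Required change = 0.49 / 0.083 = 5.90 °C.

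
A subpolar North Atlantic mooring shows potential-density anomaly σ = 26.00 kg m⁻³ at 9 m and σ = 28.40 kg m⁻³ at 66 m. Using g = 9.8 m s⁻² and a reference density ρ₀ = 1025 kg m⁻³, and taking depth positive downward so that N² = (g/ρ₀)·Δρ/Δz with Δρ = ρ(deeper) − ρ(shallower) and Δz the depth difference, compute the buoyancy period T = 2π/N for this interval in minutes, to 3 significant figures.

5.22 min

Δρ = 1028.40 − 1026.00 = 2.40 kg m⁻³ over Δz = 66 − 9 = 57 m.
N² = (9.8/1025) × (2.40/57) = 4.0257 × 10⁻⁴ s⁻².
N = √(4.0257 × 10⁻⁴) = 0.020064 rad s⁻¹, so T = 2π/N = 313.16 s = 5.2193 min ≈ 5.22 min.
N² > 0, so the interval is statically stable.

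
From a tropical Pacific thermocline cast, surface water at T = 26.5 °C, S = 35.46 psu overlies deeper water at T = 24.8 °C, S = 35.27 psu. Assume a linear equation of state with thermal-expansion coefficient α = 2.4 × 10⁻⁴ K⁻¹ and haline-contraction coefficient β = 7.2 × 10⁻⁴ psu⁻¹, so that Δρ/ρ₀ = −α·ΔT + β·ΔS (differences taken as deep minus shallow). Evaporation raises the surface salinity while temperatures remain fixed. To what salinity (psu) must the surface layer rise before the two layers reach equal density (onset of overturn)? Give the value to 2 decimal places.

Neutral buoyancy requires −α(T_deep − T_surf) + β(S_deep − S_surf′) = 0.
S_surf′ = S_deep − (α/β)·ΔT = 35.27 − (2.4 × 10⁻⁴/7.2 × 10⁻⁴)·(-1.7) = 35.8367 psu.
Increase required: 35.8367 − 35.46 = 0.3767 psu.

35.84 psu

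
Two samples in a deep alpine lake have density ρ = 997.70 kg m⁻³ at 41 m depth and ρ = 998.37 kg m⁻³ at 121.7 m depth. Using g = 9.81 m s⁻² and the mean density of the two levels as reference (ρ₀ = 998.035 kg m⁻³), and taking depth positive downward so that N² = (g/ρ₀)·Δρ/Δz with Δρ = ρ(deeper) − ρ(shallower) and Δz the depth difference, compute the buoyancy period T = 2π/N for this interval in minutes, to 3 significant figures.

11.6 min

Δρ = 998.37 − 997.70 = 0.67 kg m⁻³ over Δz = 121.7 − 41 = 80.7 m.
N² = (9.81/998.035) × (0.67/80.7) = 8.1606 × 10⁻⁵ s⁻².
N = √(8.1606 × 10⁻⁵) = 9.0336 × 10⁻³ rad s⁻¹, so T = 2π/N = 695.54 s = 11.592 min ≈ 11.6 min.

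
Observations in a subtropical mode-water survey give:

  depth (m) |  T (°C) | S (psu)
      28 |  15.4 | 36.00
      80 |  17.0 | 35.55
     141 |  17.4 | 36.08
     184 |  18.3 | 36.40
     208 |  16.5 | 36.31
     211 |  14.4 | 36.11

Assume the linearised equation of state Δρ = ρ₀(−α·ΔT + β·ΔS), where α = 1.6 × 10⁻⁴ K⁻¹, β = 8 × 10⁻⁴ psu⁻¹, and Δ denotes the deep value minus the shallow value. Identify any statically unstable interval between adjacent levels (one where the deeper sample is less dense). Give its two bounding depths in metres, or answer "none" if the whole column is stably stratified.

28–80 m

Evaluate Δρ/ρ₀ = −αΔT + βΔS across each adjacent pair:
  28–80 m: −αΔT+βΔS = −(1.6 × 10⁻⁴)(+1.6)+(8 × 10⁻⁴)(-0.45) = -6.2 × 10⁻⁴ → UNSTABLE
  80–141 m: −αΔT+βΔS = −(1.6 × 10⁻⁴)(+0.4)+(8 × 10⁻⁴)(+0.53) = 3.6 × 10⁻⁴ → stable
  141–184 m: −αΔT+βΔS = −(1.6 × 10⁻⁴)(+0.9)+(8 × 10⁻⁴)(+0.32) = 1.1 × 10⁻⁴ → stable
  184–208 m: −αΔT+βΔS = −(1.6 × 10⁻⁴)(-1.8)+(8 × 10⁻⁴)(-0.09) = 2.2 × 10⁻⁴ → stable
  208–211 m: −αΔT+βΔS = −(1.6 × 10⁻⁴)(-2.1)+(8 × 10⁻⁴)(-0.20) = 1.8 × 10⁻⁴ → stable
The 28–80 m interval has Δρ < 0: lighter water underlies denser water.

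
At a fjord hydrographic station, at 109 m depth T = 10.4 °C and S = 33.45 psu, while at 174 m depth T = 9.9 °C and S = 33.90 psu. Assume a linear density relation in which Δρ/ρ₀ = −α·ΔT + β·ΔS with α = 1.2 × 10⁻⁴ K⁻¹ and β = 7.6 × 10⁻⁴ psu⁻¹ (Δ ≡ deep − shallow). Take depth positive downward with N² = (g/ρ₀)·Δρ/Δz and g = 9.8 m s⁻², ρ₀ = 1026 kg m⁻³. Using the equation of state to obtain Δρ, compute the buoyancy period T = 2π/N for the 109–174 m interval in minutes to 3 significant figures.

ΔT = -0.5 K, ΔS = +0.45 psu (deep − shallow).
Δρ/ρ₀ = −αΔT + βΔS = 6.00 × 10⁻⁵ + 3.42 × 10⁻⁴ = 4.02 × 10⁻⁴, so Δρ ≈ 0.4125 kg m⁻³.
N² = (g/ρ₀)·Δρ/Δz = g·(Δρ/ρ₀)/Δz = 9.8 × 4.02 × 10⁻⁴ / 65 = 6.0609 × 10⁻⁵ s⁻².
N = √(6.0609 × 10⁻⁵) = 7.7852 × 10⁻³ rad s⁻¹ → T = 2π/N = 807.07 s = 13.451 min ≈ 13.5 min.

13.5 min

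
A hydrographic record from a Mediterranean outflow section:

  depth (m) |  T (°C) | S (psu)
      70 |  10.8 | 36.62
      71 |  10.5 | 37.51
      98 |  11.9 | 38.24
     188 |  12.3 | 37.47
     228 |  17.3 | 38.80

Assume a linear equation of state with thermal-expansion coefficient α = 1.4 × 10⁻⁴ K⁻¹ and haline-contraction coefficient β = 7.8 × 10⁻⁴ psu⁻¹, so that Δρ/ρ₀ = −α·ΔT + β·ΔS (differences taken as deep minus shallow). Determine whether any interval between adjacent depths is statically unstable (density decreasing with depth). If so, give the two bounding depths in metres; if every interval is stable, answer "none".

98–188 m

Evaluate Δρ/ρ₀ = −αΔT + βΔS across each adjacent pair:
  70–71 m: −αΔT+βΔS = −(1.4 × 10⁻⁴)(-0.3)+(7.8 × 10⁻⁴)(+0.89) = 7.4 × 10⁻⁴ → stable
  71–98 m: −αΔT+βΔS = −(1.4 × 10⁻⁴)(+1.4)+(7.8 × 10⁻⁴)(+0.73) = 3.7 × 10⁻⁴ → stable
  98–188 m: −αΔT+βΔS = −(1.4 × 10⁻⁴)(+0.4)+(7.8 × 10⁻⁴)(-0.77) = -6.6 × 10⁻⁴ → UNSTABLE
  188–228 m: −αΔT+βΔS = −(1.4 × 10⁻⁴)(+5.0)+(7.8 × 10⁻⁴)(+1.33) = 3.4 × 10⁻⁴ → stable
The 98–188 m interval has Δρ < 0: lighter water underlies denser water.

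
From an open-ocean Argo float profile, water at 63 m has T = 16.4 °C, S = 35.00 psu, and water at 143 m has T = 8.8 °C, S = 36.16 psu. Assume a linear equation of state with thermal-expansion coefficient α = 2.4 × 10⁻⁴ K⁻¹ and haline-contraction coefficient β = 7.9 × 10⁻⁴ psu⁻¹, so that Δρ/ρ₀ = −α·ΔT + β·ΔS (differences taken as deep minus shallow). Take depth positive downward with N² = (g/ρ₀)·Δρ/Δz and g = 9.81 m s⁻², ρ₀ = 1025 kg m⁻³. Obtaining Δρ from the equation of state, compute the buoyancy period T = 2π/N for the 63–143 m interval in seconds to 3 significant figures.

343 s

ΔT = -7.6 K, ΔS = +1.16 psu (deep − shallow).
Δρ/ρ₀ = −αΔT + βΔS = 1.824 × 10⁻³ + 9.164 × 10⁻⁴ = 2.7404 × 10⁻³, so Δρ ≈ 2.809 kg m⁻³.
N² = (g/ρ₀)·Δρ/Δz = g·(Δρ/ρ₀)/Δz = 9.81 × 2.7404 × 10⁻³ / 80 = 3.3604 × 10⁻⁴ s⁻².
N = √(3.3604 × 10⁻⁴) = 0.018331 rad s⁻¹ → T = 2π/N = 342.76 s ≈ 343 s.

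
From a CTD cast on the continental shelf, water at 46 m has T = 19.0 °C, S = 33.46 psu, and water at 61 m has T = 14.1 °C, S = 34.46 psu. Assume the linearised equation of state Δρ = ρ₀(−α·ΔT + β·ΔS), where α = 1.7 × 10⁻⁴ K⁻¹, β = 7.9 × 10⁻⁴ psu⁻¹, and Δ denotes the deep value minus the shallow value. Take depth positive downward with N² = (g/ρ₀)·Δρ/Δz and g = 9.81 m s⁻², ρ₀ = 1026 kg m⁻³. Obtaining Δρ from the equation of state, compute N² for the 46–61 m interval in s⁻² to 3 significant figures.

ΔT = -4.9 K, ΔS = +1.00 psu (deep − shallow).
Δρ/ρ₀ = −αΔT + βΔS = 8.33 × 10⁻⁴ + 7.90 × 10⁻⁴ = 1.623 × 10⁻³, so Δρ ≈ 1.665 kg m⁻³.
N² = (g/ρ₀)·Δρ/Δz = g·(Δρ/ρ₀)/Δz = 9.81 × 1.623 × 10⁻³ / 15 = 1.0614 × 10⁻³ s⁻² ≈ 1.06 × 10⁻³ s⁻².

1.06 × 10⁻³ s⁻²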